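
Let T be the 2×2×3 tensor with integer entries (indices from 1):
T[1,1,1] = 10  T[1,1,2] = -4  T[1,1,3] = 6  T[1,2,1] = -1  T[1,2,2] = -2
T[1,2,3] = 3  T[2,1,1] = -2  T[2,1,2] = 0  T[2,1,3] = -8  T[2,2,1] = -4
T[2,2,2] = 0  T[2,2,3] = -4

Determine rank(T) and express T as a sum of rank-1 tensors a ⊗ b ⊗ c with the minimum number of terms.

rank(T) = 3

Lower bound: the mode-3 unfolding of T (rows indexed by k, columns by (i,j) = (1,1), (1,2), (2,1), (2,2)) is [[10, -1, -2, -4], [-4, -2, 0, 0], [6, 3, -8, -4]].
There the 3×3 minor on rows k ∈ {1, 2, 3}, columns (i,j) ∈ {(1,1), (1,2), (2,1)} is det [[10, -1, -2], [-4, -2, 0], [6, 3, -8]] = 192 ≠ 0, so this unfolding has rank ≥ 3; CP rank is at least every unfolding rank, so rank(T) ≥ 3. (This is only a lower bound: in general the CP rank may exceed every unfolding rank, so we still need to exhibit 3 rank-1 terms summing to T.)
Upper bound: T is a sum of 3 rank-1 terms, T = (1, -2) ⊗ (2, 1) ⊗ (1, 0, 2) + (1, 0) ⊗ (2, 1) ⊗ (2, -2, 1) + (2, 1) ⊗ (1, -1) ⊗ (2, 0, 0) (written with every a and b primitive with positive leading entry and the scale carried by c; CP decompositions are not unique, and this one is verified by expanding entrywise), so rank(T) ≤ 3.
These bounds meet, so rank(T) = 3.
Check entry T[1,2,3] = 3: (1)·(1)·(2) + (1)·(1)·(1) + (2)·(-1)·(0) = 3.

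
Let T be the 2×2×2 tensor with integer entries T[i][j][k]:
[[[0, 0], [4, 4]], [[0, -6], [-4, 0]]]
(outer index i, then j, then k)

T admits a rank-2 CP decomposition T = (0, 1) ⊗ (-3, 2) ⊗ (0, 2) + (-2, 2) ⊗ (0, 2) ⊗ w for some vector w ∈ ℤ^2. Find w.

Subtract the known terms from T to get the rank-1 residual R = (-2, 2) ⊗ (0, 2) ⊗ w, so R[i,j,k] = a[i]·b[j]·w[k]. Pick indices with nonzero a[0]·b[1] = (-2)·(2) = -4. Only the fibre through (0,1,·) is needed: R[0,1,:] = T[0,1,:] − Σₗ aₗ[0]bₗ[1]cₗ = [4, 4] − (0)·(2)·(0, 2) = [4, 4]. Then w[k] = R[0,1,k] / -4 for each k, giving w = [4, 4] / -4 = (-1, -1).

w = (-1, -1)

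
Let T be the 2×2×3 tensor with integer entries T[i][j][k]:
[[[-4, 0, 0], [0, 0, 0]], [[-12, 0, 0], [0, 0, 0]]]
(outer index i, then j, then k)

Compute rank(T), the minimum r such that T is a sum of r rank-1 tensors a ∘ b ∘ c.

Lower bound: T ≠ 0 (e.g. T[0,0,0] = -4), so rank(T) ≥ 1.
Upper bound: if T = a ∘ b ∘ c then every fibre of T is a multiple of the corresponding factor, so read the factors off the fibres through the nonzero entry T[0,0,0] = -4.
The mode-1 fibre T[:,0,0] = [-4, -12] gives a = [1, 3] (primitive direction); the mode-2 fibre T[0,:,0] = [-4, 0] gives b = [1, 0]; then c[k] = T[0,0,k] / (a[0]·b[0]) = [-4, 0, 0] / 1 = [-4, 0, 0].
Expanding [1, 3] ∘ [1, 0] ∘ [-4, 0, 0] reproduces all 12 entries of T, so T = [1, 3] ∘ [1, 0] ∘ [-4, 0, 0] and rank(T) ≤ 1.
These bounds meet, so rank(T) = 1.

1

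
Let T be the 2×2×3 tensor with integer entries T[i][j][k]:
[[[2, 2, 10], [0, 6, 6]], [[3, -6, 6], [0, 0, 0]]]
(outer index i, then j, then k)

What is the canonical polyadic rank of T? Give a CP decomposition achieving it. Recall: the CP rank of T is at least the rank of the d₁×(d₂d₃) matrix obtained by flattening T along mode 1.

rank(T) = 2

Lower bound: the mode-2 unfolding of T (rows indexed by j, columns by (i,k) = (0,0), (0,1), (0,2), (1,0), (1,1), (1,2)) is [[2, 2, 10, 3, -6, 6], [0, 6, 6, 0, 0, 0]].
There the 2×2 minor on rows j ∈ {0, 1}, columns (i,k) ∈ {(0,0), (0,1)} is det [[2, 2], [0, 6]] = 12 ≠ 0, so this unfolding has rank ≥ 2; CP rank is at least every unfolding rank, so rank(T) ≥ 2. (This is only a lower bound: in general the CP rank may exceed every unfolding rank, so we still need to exhibit 2 rank-1 terms summing to T.)
Upper bound — finding two terms. Write S_k = T[:,:,k] for the frontal slices: S₀ = [[2, 0], [3, 0]], S₁ = [[2, 6], [-6, 0]], S₂ = [[10, 6], [6, 0]].
If T = a₁ (x) b₁ (x) c₁ + a₂ (x) b₂ (x) c₂ then each S_k = c₁[k]·a₁b₁ᵀ + c₂[k]·a₂b₂ᵀ. S₀ and S₁ are linearly independent, so a₁b₁ᵀ and a₂b₂ᵀ must span the same plane of matrices: they are the rank-1 matrices of the form x·S₀ + y·S₁.
det(x·S₀ + y·S₁) is −18·xy + 36·y² = (-18)·(x − 2·y)(y), vanishing at (x:y) = (2:1) and (1:0).
M₁ = 2·S₀ + S₁ = [[6, 6], [0, 0]] = 6·[1, 0][1, 1]ᵀ and M₂ = S₀ = [[2, 0], [3, 0]] = [2, 3][1, 0]ᵀ, so take a₁ = [1, 0], b₁ = [1, 1], a₂ = [2, 3], b₂ = [1, 0].
Each slice is an integer combination of E₁ = a₁b₁ᵀ and E₂ = a₂b₂ᵀ: S₀ = E₂, S₁ = 6·E₁ − 2·E₂, S₂ = 6·E₁ + 2·E₂; reading off coefficients, c₁ = [0, 6, 6] and c₂ = [1, -2, 2].
Hence T = [1, 0] (x) [1, 1] (x) [0, 6, 6] + [2, 3] (x) [1, 0] (x) [1, -2, 2], so rank(T) ≤ 2.
These bounds meet, so rank(T) = 2.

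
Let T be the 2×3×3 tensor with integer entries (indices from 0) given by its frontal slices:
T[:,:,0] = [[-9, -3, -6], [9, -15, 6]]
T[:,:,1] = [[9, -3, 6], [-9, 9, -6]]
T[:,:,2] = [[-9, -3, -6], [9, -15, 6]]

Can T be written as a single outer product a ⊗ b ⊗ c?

No

The mode-1 unfolding of T (rows indexed by i, columns by (j,k) = (0,0), (0,1), (0,2), (1,0), (1,1), (1,2), (2,0), (2,1), (2,2)) is [[-9, 9, -9, -3, -3, -3, -6, 6, -6], [9, -9, 9, -15, 9, -15, 6, -6, 6]].
There the 2×2 minor on rows i ∈ {0, 1}, columns (j,k) ∈ {(0,0), (1,0)} is det [[-9, -3], [9, -15]] = 162 ≠ 0, so this unfolding has rank ≥ 2; CP rank is at least every unfolding rank, so rank(T) ≥ 2.
In particular rank(T) ≥ 2 > 1, so T is not rank-1.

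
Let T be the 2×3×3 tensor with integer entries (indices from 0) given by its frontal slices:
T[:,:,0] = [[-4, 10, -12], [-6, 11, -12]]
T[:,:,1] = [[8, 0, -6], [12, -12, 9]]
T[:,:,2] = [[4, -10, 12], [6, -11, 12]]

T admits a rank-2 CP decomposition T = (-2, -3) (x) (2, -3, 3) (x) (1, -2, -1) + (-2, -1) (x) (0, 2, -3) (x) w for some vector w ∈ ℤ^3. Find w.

Subtract the known terms from T to get the rank-1 residual R = (-2, -1) (x) (0, 2, -3) (x) w, so R[i,j,k] = a[i]·b[j]·w[k]. Pick indices with nonzero a[0]·b[1] = (-2)·(2) = -4. Only the fibre through (0,1,·) is needed: R[0,1,:] = T[0,1,:] − Σₗ aₗ[0]bₗ[1]cₗ = [10, 0, -10] − (-2)·(-3)·(1, -2, -1) = [4, 12, -4]. Then w[k] = R[0,1,k] / -4 for each k, giving w = [4, 12, -4] / -4 = (-1, -3, 1).

w = (-1, -3, 1)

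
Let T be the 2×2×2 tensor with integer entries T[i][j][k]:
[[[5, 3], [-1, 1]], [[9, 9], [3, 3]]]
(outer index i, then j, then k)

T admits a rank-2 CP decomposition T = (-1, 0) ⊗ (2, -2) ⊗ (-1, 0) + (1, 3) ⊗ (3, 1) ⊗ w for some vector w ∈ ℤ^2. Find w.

w = (1, 1)

Subtract the known terms from T to get the rank-1 residual R = (1, 3) ⊗ (3, 1) ⊗ w, so R[i,j,k] = a[i]·b[j]·w[k]. Pick indices with nonzero a[0]·b[0] = (1)·(3) = 3. Only the fibre through (0,0,·) is needed: R[0,0,:] = T[0,0,:] − Σₗ aₗ[0]bₗ[0]cₗ = [5, 3] − (-1)·(2)·(-1, 0) = [3, 3]. Then w[k] = R[0,0,k] / 3 for each k, giving w = [3, 3] / 3 = (1, 1).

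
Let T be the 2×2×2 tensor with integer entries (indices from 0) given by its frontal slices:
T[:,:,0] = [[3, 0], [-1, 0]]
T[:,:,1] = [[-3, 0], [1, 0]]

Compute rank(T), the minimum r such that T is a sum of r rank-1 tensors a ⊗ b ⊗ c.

Lower bound: T ≠ 0 (e.g. T[0,0,0] = 3), so rank(T) ≥ 1.
Upper bound: if T = a ⊗ b ⊗ c then every fibre of T is a multiple of the corresponding factor, so read the factors off the fibres through the nonzero entry T[0,0,0] = 3.
The mode-1 fibre T[:,0,0] = [3, -1] gives a = [3, -1] (primitive direction); the mode-2 fibre T[0,:,0] = [3, 0] gives b = [1, 0]; then c[k] = T[0,0,k] / (a[0]·b[0]) = [3, -3] / 3 = [1, -1].
Expanding [3, -1] ⊗ [1, 0] ⊗ [1, -1] reproduces all 8 entries of T, so T = [3, -1] ⊗ [1, 0] ⊗ [1, -1] and rank(T) ≤ 1.
These bounds meet, so rank(T) = 1.
Check entry T[1,0,0] = -1: (-1)·(1)·(1) = -1.

1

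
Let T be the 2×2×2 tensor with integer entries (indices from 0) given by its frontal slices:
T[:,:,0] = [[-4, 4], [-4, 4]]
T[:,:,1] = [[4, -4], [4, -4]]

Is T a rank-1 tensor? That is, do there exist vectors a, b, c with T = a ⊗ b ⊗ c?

If T = a ⊗ b ⊗ c then every fibre of T is a multiple of the corresponding factor, so read the factors off the fibres through the nonzero entry T[0,0,0] = -4.
The mode-1 fibre T[:,0,0] = [-4, -4] gives a = (1, 1) (primitive direction); the mode-2 fibre T[0,:,0] = [-4, 4] gives b = (1, -1); then c[k] = T[0,0,k] / (a[0]·b[0]) = [-4, 4] / 1 = (-4, 4).
Expanding (1, 1) ⊗ (1, -1) ⊗ (-4, 4) reproduces all 8 entries of T, so T = (1, 1) ⊗ (1, -1) ⊗ (-4, 4) and rank(T) ≤ 1.
Equivalently every frontal slice T[:,:,k] is c[k] times the rank-1 matrix (1, 1) ⊗ (1, -1). So T has rank 1 (it is nonzero).

Yes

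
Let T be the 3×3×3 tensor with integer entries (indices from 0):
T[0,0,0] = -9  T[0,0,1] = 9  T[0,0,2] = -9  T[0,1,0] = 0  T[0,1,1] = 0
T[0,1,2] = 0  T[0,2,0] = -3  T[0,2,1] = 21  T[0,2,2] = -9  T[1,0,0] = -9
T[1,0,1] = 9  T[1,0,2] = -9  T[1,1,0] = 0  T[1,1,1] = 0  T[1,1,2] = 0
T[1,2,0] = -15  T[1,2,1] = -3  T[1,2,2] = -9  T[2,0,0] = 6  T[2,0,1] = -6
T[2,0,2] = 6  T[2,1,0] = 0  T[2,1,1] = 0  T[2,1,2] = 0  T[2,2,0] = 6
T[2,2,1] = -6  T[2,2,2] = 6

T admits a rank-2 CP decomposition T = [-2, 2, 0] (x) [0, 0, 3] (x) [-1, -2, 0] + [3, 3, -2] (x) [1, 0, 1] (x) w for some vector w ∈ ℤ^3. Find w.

w = [-3, 3, -3]

Subtract the known terms from T to get the rank-1 residual R = [3, 3, -2] (x) [1, 0, 1] (x) w, so R[i,j,k] = a[i]·b[j]·w[k]. Pick indices with nonzero a[0]·b[0] = (3)·(1) = 3. Only the fibre through (0,0,·) is needed: R[0,0,:] = T[0,0,:] − Σₗ aₗ[0]bₗ[0]cₗ = [-9, 9, -9] − (-2)·(0)·[-1, -2, 0] = [-9, 9, -9]. Then w[k] = R[0,0,k] / 3 for each k, giving w = [-9, 9, -9] / 3 = [-3, 3, -3].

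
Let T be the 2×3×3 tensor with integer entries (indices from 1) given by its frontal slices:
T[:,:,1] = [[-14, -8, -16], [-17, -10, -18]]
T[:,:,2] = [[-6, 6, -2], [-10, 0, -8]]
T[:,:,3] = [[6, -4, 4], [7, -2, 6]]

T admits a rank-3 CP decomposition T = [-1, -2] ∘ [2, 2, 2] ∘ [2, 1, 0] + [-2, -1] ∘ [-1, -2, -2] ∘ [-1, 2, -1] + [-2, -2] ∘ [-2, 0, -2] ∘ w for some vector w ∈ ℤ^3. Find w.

Subtract the known terms from T to get the rank-1 residual R = [-2, -2] ∘ [-2, 0, -2] ∘ w, so R[i,j,k] = a[i]·b[j]·w[k]. Pick indices with nonzero a[1]·b[1] = (-2)·(-2) = 4. Only the fibre through (1,1,·) is needed: R[1,1,:] = T[1,1,:] − Σₗ aₗ[1]bₗ[1]cₗ = [-14, -6, 6] − (-1)·(2)·[2, 1, 0] − (-2)·(-1)·[-1, 2, -1] = [-8, -8, 8]. Then w[k] = R[1,1,k] / 4 for each k, giving w = [-8, -8, 8] / 4 = [-2, -2, 2].

w = [-2, -2, 2]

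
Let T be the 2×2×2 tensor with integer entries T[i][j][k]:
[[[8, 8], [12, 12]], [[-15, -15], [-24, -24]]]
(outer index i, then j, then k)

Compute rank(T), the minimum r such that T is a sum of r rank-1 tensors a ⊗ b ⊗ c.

2

Lower bound: in the mode-1 unfolding of T (rows indexed by i, columns by (j,k)) the 2×2 minor on rows i ∈ {0, 1}, columns (j,k) ∈ {(0,0), (1,0)} is det [[8, 12], [-15, -24]] = -12 ≠ 0, so that unfolding has rank ≥ 2 and hence rank(T) ≥ 2 (CP rank is at least every unfolding rank, though it can be larger).
Upper bound: T[:,:,k] = c[k]·M for every slice, with c = [1, 1] and M = [[8, 12], [-15, -24]] (rows i, columns j).
Splitting M by its rows (i = 0, 1), M = [1, 0][8, 12]ᵀ + [0, 1][-15, -24]ᵀ.
Hence T = [1, 0] ⊗ [8, 12] ⊗ [1, 1] + [0, 1] ⊗ [-15, -24] ⊗ [1, 1], so rank(T) ≤ 2.
These bounds meet, so rank(T) = 2.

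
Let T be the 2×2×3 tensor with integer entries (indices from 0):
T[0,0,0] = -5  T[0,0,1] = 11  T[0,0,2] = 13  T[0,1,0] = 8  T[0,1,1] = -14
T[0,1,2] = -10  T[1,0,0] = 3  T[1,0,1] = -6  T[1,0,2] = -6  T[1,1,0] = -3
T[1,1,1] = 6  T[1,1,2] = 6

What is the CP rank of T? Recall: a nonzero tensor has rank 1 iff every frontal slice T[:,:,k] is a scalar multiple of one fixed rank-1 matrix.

2

Lower bound: the mode-3 unfolding of T (rows indexed by k, columns by (i,j) = (0,0), (0,1), (1,0), (1,1)) is [[-5, 8, 3, -3], [11, -14, -6, 6], [13, -10, -6, 6]].
There the 2×2 minor on rows k ∈ {0, 1}, columns (i,j) ∈ {(0,0), (0,1)} is det [[-5, 8], [11, -14]] = -18 ≠ 0, so this unfolding has rank ≥ 2; CP rank is at least every unfolding rank, so rank(T) ≥ 2. (Flattening ranks never certify an upper bound on CP rank; for that we must actually write T with 2 rank-1 terms.)
Upper bound — finding two terms. Write S_k = T[:,:,k] for the frontal slices: S₀ = [[-5, 8], [3, -3]], S₁ = [[11, -14], [-6, 6]], S₂ = [[13, -10], [-6, 6]].
If T = a₁ ⊗ b₁ ⊗ c₁ + a₂ ⊗ b₂ ⊗ c₂ then each S_k = c₁[k]·a₁b₁ᵀ + c₂[k]·a₂b₂ᵀ. S₀ and S₁ are linearly independent, so a₁b₁ᵀ and a₂b₂ᵀ must span the same plane of matrices: they are the rank-1 matrices of the form x·S₀ + y·S₁.
det(x·S₀ + y·S₁) is −9·x² + 27·xy − 18·y² = (-9)·(x − 2·y)(x − y), vanishing at (x:y) = (2:1) and (1:1).
M₁ = 2·S₀ + S₁ = [[1, 2], [0, 0]] = [1, 0][1, 2]ᵀ and M₂ = S₀ + S₁ = [[6, -6], [-3, 3]] = 3·[2, -1][1, -1]ᵀ, so take a₁ = [1, 0], b₁ = [1, 2], a₂ = [2, -1], b₂ = [1, -1].
Each slice is an integer combination of E₁ = a₁b₁ᵀ and E₂ = a₂b₂ᵀ: S₀ = E₁ − 3·E₂, S₁ = −E₁ + 6·E₂, S₂ = E₁ + 6·E₂; reading off coefficients, c₁ = [1, -1, 1] and c₂ = [-3, 6, 6].
Hence T = [1, 0] ⊗ [1, 2] ⊗ [1, -1, 1] + [2, -1] ⊗ [1, -1] ⊗ [-3, 6, 6], so rank(T) ≤ 2.
These bounds meet, so rank(T) = 2.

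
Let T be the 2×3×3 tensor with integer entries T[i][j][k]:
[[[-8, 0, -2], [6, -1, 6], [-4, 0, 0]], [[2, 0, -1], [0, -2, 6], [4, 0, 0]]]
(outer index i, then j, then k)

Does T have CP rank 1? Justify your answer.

No

The mode-2 unfolding of T (rows indexed by j, columns by (i,k) = (0,0), (0,1), (0,2), (1,0), (1,1), (1,2)) is [[-8, 0, -2, 2, 0, -1], [6, -1, 6, 0, -2, 6], [-4, 0, 0, 4, 0, 0]].
There the 3×3 minor on rows j ∈ {0, 1, 2}, columns (i,k) ∈ {(0,0), (0,1), (0,2)} is det [[-8, 0, -2], [6, -1, 6], [-4, 0, 0]] = 8 ≠ 0, so this unfolding has rank ≥ 3; CP rank is at least every unfolding rank, so rank(T) ≥ 3.
In particular rank(T) ≥ 3 > 1, so T is not rank-1.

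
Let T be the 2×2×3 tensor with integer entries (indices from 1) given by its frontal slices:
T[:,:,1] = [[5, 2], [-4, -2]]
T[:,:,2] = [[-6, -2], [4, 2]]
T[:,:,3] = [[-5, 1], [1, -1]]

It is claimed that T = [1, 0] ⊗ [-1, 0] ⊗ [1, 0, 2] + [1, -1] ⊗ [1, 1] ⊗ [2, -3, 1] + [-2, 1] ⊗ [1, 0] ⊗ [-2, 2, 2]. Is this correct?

No

Reconstruct entry (1,1,2) from the claimed factors: Σₗ aₗ[1]bₗ[1]cₗ[2] = (1)·(-1)·(0) + (1)·(1)·(-3) + (-2)·(1)·(2) = -7, but T[1,1,2] = -6. The claim is false.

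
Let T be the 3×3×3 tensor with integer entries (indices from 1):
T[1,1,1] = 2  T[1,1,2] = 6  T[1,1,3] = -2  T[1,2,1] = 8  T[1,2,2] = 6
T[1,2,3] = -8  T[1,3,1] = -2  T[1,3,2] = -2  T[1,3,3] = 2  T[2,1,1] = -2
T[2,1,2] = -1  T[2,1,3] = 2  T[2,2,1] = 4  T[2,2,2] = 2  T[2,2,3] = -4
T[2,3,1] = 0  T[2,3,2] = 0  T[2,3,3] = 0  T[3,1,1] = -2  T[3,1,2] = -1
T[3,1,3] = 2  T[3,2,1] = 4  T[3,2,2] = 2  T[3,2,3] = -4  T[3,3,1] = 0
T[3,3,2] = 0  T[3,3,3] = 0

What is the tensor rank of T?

3

Lower bound: the mode-2 unfolding of T (rows indexed by j, columns by (i,k) = (1,1), (1,2), (1,3), (2,1), (2,2), (2,3), (3,1), (3,2), (3,3)) is [[2, 6, -2, -2, -1, 2, -2, -1, 2], [8, 6, -8, 4, 2, -4, 4, 2, -4], [-2, -2, 2, 0, 0, 0, 0, 0, 0]].
There the 3×3 minor on rows j ∈ {1, 2, 3}, columns (i,k) ∈ {(1,1), (1,2), (2,1)} is det [[2, 6, -2], [8, 6, 4], [-2, -2, 0]] = -24 ≠ 0, so this unfolding has rank ≥ 3; CP rank is at least every unfolding rank, so rank(T) ≥ 3. (Unfolding ranks only ever bound the CP rank from below — rank(T) can be strictly larger than all of them — so the matching upper bound has to come from an explicit 3-term decomposition.)
Upper bound: T is a sum of 3 rank-1 terms, T = [1, 0, 0] ⊗ [1, 1, 0] ⊗ [2, 4, -2] + [1, 0, 0] ⊗ [2, -1, -1] ⊗ [2, 2, -2] + [2, 1, 1] ⊗ [1, -2, 0] ⊗ [-2, -1, 2] (one valid choice — decompositions are not unique — normalised so each a, b is primitive with positive first nonzero entry; check it by expanding all entries), so rank(T) ≤ 3.
These bounds meet, so rank(T) = 3.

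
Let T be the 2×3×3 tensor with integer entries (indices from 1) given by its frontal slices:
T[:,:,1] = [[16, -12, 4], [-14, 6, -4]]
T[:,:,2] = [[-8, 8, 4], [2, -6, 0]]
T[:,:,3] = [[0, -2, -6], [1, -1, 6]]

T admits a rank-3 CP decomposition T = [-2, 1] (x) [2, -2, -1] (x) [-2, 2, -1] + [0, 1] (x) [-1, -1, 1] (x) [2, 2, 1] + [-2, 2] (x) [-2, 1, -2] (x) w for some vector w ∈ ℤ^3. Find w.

Subtract the known terms from T to get the rank-1 residual R = [-2, 2] (x) [-2, 1, -2] (x) w, so R[i,j,k] = a[i]·b[j]·w[k]. Pick indices with nonzero a[1]·b[1] = (-2)·(-2) = 4. Only the fibre through (1,1,·) is needed: R[1,1,:] = T[1,1,:] − Σₗ aₗ[1]bₗ[1]cₗ = [16, -8, 0] − (-2)·(2)·[-2, 2, -1] − (0)·(-1)·[2, 2, 1] = [8, 0, -4]. Then w[k] = R[1,1,k] / 4 for each k, giving w = [8, 0, -4] / 4 = [2, 0, -1].

w = [2, 0, -1]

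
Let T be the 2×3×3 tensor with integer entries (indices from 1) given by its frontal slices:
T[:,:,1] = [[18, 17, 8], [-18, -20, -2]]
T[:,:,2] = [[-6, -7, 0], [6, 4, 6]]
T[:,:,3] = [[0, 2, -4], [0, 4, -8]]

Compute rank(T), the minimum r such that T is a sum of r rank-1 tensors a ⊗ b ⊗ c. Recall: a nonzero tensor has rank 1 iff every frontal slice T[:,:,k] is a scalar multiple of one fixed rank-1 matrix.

2

Lower bound: the mode-1 unfolding of T (rows indexed by i, columns by (j,k) = (1,1), (1,2), (1,3), (2,1), (2,2), (2,3), (3,1), (3,2), (3,3)) is [[18, -6, 0, 17, -7, 2, 8, 0, -4], [-18, 6, 0, -20, 4, 4, -2, 6, -8]].
There the 2×2 minor on rows i ∈ {1, 2}, columns (j,k) ∈ {(1,1), (2,1)} is det [[18, 17], [-18, -20]] = -54 ≠ 0, so this unfolding has rank ≥ 2; CP rank is at least every unfolding rank, so rank(T) ≥ 2. (Flattening ranks never certify an upper bound on CP rank; for that we must actually write T with 2 rank-1 terms.)
Upper bound — finding two terms. Write S_k = T[:,:,k] for the frontal slices: S₁ = [[18, 17, 8], [-18, -20, -2]], S₂ = [[-6, -7, 0], [6, 4, 6]], S₃ = [[0, 2, -4], [0, 4, -8]].
If T = a₁ ⊗ b₁ ⊗ c₁ + a₂ ⊗ b₂ ⊗ c₂ then each S_k = c₁[k]·a₁b₁ᵀ + c₂[k]·a₂b₂ᵀ. S₁ and S₂ are linearly independent, so a₁b₁ᵀ and a₂b₂ᵀ must span the same plane of matrices: they are the rank-1 matrices of the form x·S₁ + y·S₂.
The 2×2 minor of x·S₁ + y·S₂ on rows {1,2}, columns {1,2} is −54·x² − 36·xy + 18·y² = (-18)·(3·x − y)(x + y), vanishing at (x:y) = (1:3) and (1:-1).
M₁ = S₁ + 3·S₂ = [[0, -4, 8], [0, -8, 16]] = (-4)·[1, 2][0, 1, -2]ᵀ and M₂ = S₁ − S₂ = [[24, 24, 8], [-24, -24, -8]] = 8·[1, -1][3, 3, 1]ᵀ, so take a₁ = [1, 2], b₁ = [0, 1, -2], a₂ = [1, -1], b₂ = [3, 3, 1].
Each slice is an integer combination of E₁ = a₁b₁ᵀ and E₂ = a₂b₂ᵀ: S₁ = −E₁ + 6·E₂, S₂ = −E₁ − 2·E₂, S₃ = 2·E₁; reading off coefficients, c₁ = [-1, -1, 2] and c₂ = [6, -2, 0].
Hence T = [1, 2] ⊗ [0, 1, -2] ⊗ [-1, -1, 2] + [1, -1] ⊗ [3, 3, 1] ⊗ [6, -2, 0], so rank(T) ≤ 2.
These bounds meet, so rank(T) = 2.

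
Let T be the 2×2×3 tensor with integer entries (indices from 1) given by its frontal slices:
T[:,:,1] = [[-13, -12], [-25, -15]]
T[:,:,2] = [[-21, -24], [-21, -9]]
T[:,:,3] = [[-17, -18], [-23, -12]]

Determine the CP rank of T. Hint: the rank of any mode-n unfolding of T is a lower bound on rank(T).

2

Lower bound: in the mode-3 unfolding of T (rows indexed by k, columns by (i,j)) the 2×2 minor on rows k ∈ {1, 2}, columns (i,j) ∈ {(1,1), (1,2)} is det [[-13, -12], [-21, -24]] = 60 ≠ 0, so that unfolding has rank ≥ 2 and hence rank(T) ≥ 2 (CP rank is at least every unfolding rank, though it can be larger).
Upper bound: with S_k = T[:,:,k], the two rank-1 terms a₁b₁ᵀ, a₂b₂ᵀ are the rank-1 members of the pencil x·S₁ + y·S₂.
det(x·S₁ + y·S₂) is −105·x² − 420·xy − 315·y² = (-105)·(x + 3·y)(x + y), vanishing at (x:y) = (3:-1) and (1:-1).
M₁ = 3·S₁ − S₂ = [[-18, -12], [-54, -36]] = (-6)·[1, 3][3, 2]ᵀ and M₂ = S₁ − S₂ = [[8, 12], [-4, -6]] = 2·[2, -1][2, 3]ᵀ, so take a₁ = [1, 3], b₁ = [3, 2], a₂ = [2, -1], b₂ = [2, 3].
Each slice is an integer combination of E₁ = a₁b₁ᵀ and E₂ = a₂b₂ᵀ: S₁ = −3·E₁ − E₂, S₂ = −3·E₁ − 3·E₂, S₃ = −3·E₁ − 2·E₂; reading off coefficients, c₁ = [-3, -3, -3] and c₂ = [-1, -3, -2].
Hence T = [1, 3] ⊗ [3, 2] ⊗ [-3, -3, -3] + [2, -1] ⊗ [2, 3] ⊗ [-1, -3, -2], so rank(T) ≤ 2.
These bounds meet, so rank(T) = 2.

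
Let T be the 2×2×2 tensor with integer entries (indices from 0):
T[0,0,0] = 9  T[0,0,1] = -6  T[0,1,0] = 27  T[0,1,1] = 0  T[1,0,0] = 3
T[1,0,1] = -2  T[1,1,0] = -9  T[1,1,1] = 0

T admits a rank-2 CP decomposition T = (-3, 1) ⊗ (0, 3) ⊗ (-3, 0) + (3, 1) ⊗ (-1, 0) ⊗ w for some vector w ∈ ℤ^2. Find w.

w = (-3, 2)

Subtract the known terms from T to get the rank-1 residual R = (3, 1) ⊗ (-1, 0) ⊗ w, so R[i,j,k] = a[i]·b[j]·w[k]. Pick indices with nonzero a[0]·b[0] = (3)·(-1) = -3. Only the fibre through (0,0,·) is needed: R[0,0,:] = T[0,0,:] − Σₗ aₗ[0]bₗ[0]cₗ = [9, -6] − (-3)·(0)·(-3, 0) = [9, -6]. Then w[k] = R[0,0,k] / -3 for each k, giving w = [9, -6] / -3 = (-3, 2).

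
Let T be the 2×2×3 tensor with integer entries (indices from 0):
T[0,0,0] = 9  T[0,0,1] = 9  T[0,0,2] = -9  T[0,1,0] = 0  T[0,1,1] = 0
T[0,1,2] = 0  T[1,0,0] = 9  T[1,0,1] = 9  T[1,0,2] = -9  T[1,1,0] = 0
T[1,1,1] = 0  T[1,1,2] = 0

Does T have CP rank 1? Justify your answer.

The mode-1 fibre T[:,0,0] = [9, 9] gives a = [1, 1] (primitive direction); the mode-2 fibre T[0,:,0] = [9, 0] gives b = [1, 0]; then c[k] = T[0,0,k] / (a[0]·b[0]) = [9, 9, -9] / 1 = [9, 9, -9].
Expanding [1, 1] ⊗ [1, 0] ⊗ [9, 9, -9] reproduces all 12 entries of T, so T = [1, 1] ⊗ [1, 0] ⊗ [9, 9, -9] and rank(T) ≤ 1.
Equivalently every frontal slice T[:,:,k] is c[k] times the rank-1 matrix [1, 1] ⊗ [1, 0]. So T has rank 1 (it is nonzero).

Yes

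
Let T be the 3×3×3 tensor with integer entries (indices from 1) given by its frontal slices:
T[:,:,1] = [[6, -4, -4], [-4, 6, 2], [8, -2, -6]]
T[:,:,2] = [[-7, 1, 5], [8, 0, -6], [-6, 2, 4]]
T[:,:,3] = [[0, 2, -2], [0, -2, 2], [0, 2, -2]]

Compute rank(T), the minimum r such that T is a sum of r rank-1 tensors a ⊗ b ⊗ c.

3

Lower bound: the mode-2 unfolding of T (rows indexed by j, columns by (i,k) = (1,1), (1,2), (1,3), (2,1), (2,2), (2,3), (3,1), (3,2), (3,3)) is [[6, -7, 0, -4, 8, 0, 8, -6, 0], [-4, 1, 2, 6, 0, -2, -2, 2, 2], [-4, 5, -2, 2, -6, 2, -6, 4, -2]].
There the 3×3 minor on rows j ∈ {1, 2, 3}, columns (i,k) ∈ {(1,1), (1,2), (1,3)} is det [[6, -7, 0], [-4, 1, 2], [-4, 5, -2]] = 40 ≠ 0, so this unfolding has rank ≥ 3; CP rank is at least every unfolding rank, so rank(T) ≥ 3. (This is only a lower bound: in general the CP rank may exceed every unfolding rank, so we still need to exhibit 3 rank-1 terms summing to T.)
Upper bound: T is a sum of 3 rank-1 terms, T = [1, -2, 0] ⊗ [1, 1, -1] ⊗ [-2, -1, 0] + [1, -1, 1] ⊗ [1, 0, -1] ⊗ [4, -2, 4] + [1, -1, 1] ⊗ [2, -1, -1] ⊗ [2, -2, -2] (written with every a and b primitive with positive leading entry and the scale carried by c; CP decompositions are not unique, and this one is verified by expanding entrywise), so rank(T) ≤ 3.
These bounds meet, so rank(T) = 3.
Check entry T[2,1,3] = 0: (-2)·(1)·(0) + (-1)·(1)·(4) + (-1)·(2)·(-2) = 0.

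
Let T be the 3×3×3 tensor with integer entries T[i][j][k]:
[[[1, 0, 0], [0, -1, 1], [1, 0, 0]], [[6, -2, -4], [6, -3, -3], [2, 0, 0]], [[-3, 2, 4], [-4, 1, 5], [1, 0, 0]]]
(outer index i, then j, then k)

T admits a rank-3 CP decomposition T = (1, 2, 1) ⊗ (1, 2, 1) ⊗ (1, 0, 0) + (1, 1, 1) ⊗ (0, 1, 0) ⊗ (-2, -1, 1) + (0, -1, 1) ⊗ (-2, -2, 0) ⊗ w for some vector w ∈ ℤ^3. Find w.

w = (2, -1, -2)

Subtract the known terms from T to get the rank-1 residual R = (0, -1, 1) ⊗ (-2, -2, 0) ⊗ w, so R[i,j,k] = a[i]·b[j]·w[k]. Pick indices with nonzero a[1]·b[0] = (-1)·(-2) = 2. Only the fibre through (1,0,·) is needed: R[1,0,:] = T[1,0,:] − Σₗ aₗ[1]bₗ[0]cₗ = [6, -2, -4] − (2)·(1)·(1, 0, 0) − (1)·(0)·(-2, -1, 1) = [4, -2, -4]. Then w[k] = R[1,0,k] / 2 for each k, giving w = [4, -2, -4] / 2 = (2, -1, -2).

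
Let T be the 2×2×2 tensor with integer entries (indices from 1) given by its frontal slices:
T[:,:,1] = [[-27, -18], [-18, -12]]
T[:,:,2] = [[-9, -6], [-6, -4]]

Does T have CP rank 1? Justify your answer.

If T = a ⊗ b ⊗ c then every fibre of T is a multiple of the corresponding factor, so read the factors off the fibres through the nonzero entry T[1,1,1] = -27.
The mode-1 fibre T[:,1,1] = [-27, -18] gives a = [3, 2] (primitive direction); the mode-2 fibre T[1,:,1] = [-27, -18] gives b = [3, 2]; then c[k] = T[1,1,k] / (a[1]·b[1]) = [-27, -9] / 9 = [-3, -1].
Expanding [3, 2] ⊗ [3, 2] ⊗ [-3, -1] reproduces all 8 entries of T, so T = [3, 2] ⊗ [3, 2] ⊗ [-3, -1] and rank(T) ≤ 1.
Equivalently every frontal slice T[:,:,k] is c[k] times the rank-1 matrix [3, 2] ⊗ [3, 2]. So T has rank 1 (it is nonzero).

Yes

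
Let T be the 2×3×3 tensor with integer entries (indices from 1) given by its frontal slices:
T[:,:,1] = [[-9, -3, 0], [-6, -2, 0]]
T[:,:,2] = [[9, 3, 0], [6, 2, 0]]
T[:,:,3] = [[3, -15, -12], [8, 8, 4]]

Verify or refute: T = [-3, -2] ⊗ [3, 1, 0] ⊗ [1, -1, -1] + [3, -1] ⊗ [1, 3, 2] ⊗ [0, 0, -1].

Reconstruct entry (1,1,3) from the claimed factors: Σₗ aₗ[1]bₗ[1]cₗ[3] = (-3)·(3)·(-1) + (3)·(1)·(-1) = 6, but T[1,1,3] = 3. The claim is false.

No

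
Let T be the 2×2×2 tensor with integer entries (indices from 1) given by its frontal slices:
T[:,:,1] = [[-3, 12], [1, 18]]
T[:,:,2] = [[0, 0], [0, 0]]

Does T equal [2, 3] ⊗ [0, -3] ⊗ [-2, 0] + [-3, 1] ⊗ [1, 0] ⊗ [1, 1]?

Reconstruct entry (1,1,2) from the claimed factors: Σₗ aₗ[1]bₗ[1]cₗ[2] = (2)·(0)·(0) + (-3)·(1)·(1) = -3, but T[1,1,2] = 0. The claim is false.

No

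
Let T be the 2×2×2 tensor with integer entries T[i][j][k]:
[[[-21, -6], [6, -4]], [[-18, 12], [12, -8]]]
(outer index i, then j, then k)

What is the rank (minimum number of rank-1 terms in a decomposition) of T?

2

Lower bound: the mode-1 unfolding of T (rows indexed by i, columns by (j,k) = (0,0), (0,1), (1,0), (1,1)) is [[-21, -6, 6, -4], [-18, 12, 12, -8]].
There the 2×2 minor on rows i ∈ {0, 1}, columns (j,k) ∈ {(0,0), (0,1)} is det [[-21, -6], [-18, 12]] = -360 ≠ 0, so this unfolding has rank ≥ 2; CP rank is at least every unfolding rank, so rank(T) ≥ 2. (Flattening ranks never certify an upper bound on CP rank; for that we must actually write T with 2 rank-1 terms.)
Upper bound — finding two terms. Write S_k = T[:,:,k] for the frontal slices: S₀ = [[-21, 6], [-18, 12]], S₁ = [[-6, -4], [12, -8]].
If T = a₁ (x) b₁ (x) c₁ + a₂ (x) b₂ (x) c₂ then each S_k = c₁[k]·a₁b₁ᵀ + c₂[k]·a₂b₂ᵀ. S₀ and S₁ are linearly independent, so a₁b₁ᵀ and a₂b₂ᵀ must span the same plane of matrices: they are the rank-1 matrices of the form x·S₀ + y·S₁.
det(x·S₀ + y·S₁) is −144·x² − 48·xy + 96·y² = (-48)·(3·x − 2·y)(x + y), vanishing at (x:y) = (2:3) and (1:-1).
M₁ = 2·S₀ + 3·S₁ = [[-60, 0], [0, 0]] = (-60)·[1, 0][1, 0]ᵀ and M₂ = S₀ − S₁ = [[-15, 10], [-30, 20]] = (-5)·[1, 2][3, -2]ᵀ, so take a₁ = [1, 0], b₁ = [1, 0], a₂ = [1, 2], b₂ = [3, -2].
Each slice is an integer combination of E₁ = a₁b₁ᵀ and E₂ = a₂b₂ᵀ: S₀ = −12·E₁ − 3·E₂, S₁ = −12·E₁ + 2·E₂; reading off coefficients, c₁ = [-12, -12] and c₂ = [-3, 2].
Hence T = [1, 0] (x) [1, 0] (x) [-12, -12] + [1, 2] (x) [3, -2] (x) [-3, 2], so rank(T) ≤ 2.
These bounds meet, so rank(T) = 2.
Check entry T[1,1,0] = 12: (0)·(0)·(-12) + (2)·(-2)·(-3) = 12.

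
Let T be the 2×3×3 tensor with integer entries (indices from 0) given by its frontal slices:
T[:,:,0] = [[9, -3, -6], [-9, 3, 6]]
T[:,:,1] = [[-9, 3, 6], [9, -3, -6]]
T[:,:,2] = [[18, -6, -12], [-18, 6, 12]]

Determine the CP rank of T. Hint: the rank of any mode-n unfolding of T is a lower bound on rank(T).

1

Lower bound: T ≠ 0 (e.g. T[0,0,0] = 9), so rank(T) ≥ 1.
Upper bound: the mode-1 fibre T[:,0,0] = [9, -9] gives a = [1, -1] (primitive direction); the mode-2 fibre T[0,:,0] = [9, -3, -6] gives b = [3, -1, -2]; then c[k] = T[0,0,k] / (a[0]·b[0]) = [9, -9, 18] / 3 = [3, -3, 6].
Expanding [1, -1] ⊗ [3, -1, -2] ⊗ [3, -3, 6] reproduces all 18 entries of T, so T = [1, -1] ⊗ [3, -1, -2] ⊗ [3, -3, 6] and rank(T) ≤ 1.
These bounds meet, so rank(T) = 1.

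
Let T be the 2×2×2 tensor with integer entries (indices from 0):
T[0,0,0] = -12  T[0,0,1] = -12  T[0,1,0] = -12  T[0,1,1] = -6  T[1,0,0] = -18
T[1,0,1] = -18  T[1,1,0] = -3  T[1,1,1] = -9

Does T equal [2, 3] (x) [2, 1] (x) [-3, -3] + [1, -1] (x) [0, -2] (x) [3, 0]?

Yes

Reconstruct entrywise from the claimed factors. For example, T[1,0,1] = -18 and Σₗ aₗ[1]bₗ[0]cₗ[1] = (3)·(2)·(-3) + (-1)·(0)·(0) = -18; checking all 8 entries, every one matches. The claim holds.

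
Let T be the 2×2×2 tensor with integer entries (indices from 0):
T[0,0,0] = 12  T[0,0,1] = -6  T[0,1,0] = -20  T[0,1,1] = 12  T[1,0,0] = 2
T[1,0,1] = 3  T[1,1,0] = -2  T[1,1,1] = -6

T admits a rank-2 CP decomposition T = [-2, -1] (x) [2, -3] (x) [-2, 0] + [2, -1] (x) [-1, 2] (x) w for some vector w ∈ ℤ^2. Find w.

Subtract the known terms from T to get the rank-1 residual R = [2, -1] (x) [-1, 2] (x) w, so R[i,j,k] = a[i]·b[j]·w[k]. Pick indices with nonzero a[0]·b[0] = (2)·(-1) = -2. Only the fibre through (0,0,·) is needed: R[0,0,:] = T[0,0,:] − Σₗ aₗ[0]bₗ[0]cₗ = [12, -6] − (-2)·(2)·[-2, 0] = [4, -6]. Then w[k] = R[0,0,k] / -2 for each k, giving w = [4, -6] / -2 = [-2, 3].

w = [-2, 3]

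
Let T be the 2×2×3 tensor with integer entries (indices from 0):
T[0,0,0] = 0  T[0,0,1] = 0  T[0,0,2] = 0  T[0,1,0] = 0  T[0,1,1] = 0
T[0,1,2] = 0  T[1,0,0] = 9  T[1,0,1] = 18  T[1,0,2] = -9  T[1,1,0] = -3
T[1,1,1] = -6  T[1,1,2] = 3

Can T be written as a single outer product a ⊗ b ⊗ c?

If T = a ⊗ b ⊗ c then every fibre of T is a multiple of the corresponding factor, so read the factors off the fibres through the nonzero entry T[1,0,0] = 9.
The mode-1 fibre T[:,0,0] = [0, 9] gives a = [0, 1] (primitive direction); the mode-2 fibre T[1,:,0] = [9, -3] gives b = [3, -1]; then c[k] = T[1,0,k] / (a[1]·b[0]) = [9, 18, -9] / 3 = [3, 6, -3].
Expanding [0, 1] ⊗ [3, -1] ⊗ [3, 6, -3] reproduces all 12 entries of T, so T = [0, 1] ⊗ [3, -1] ⊗ [3, 6, -3] and rank(T) ≤ 1.
Equivalently every frontal slice T[:,:,k] is c[k] times the rank-1 matrix [0, 1] ⊗ [3, -1]. So T has rank 1 (it is nonzero).

Yes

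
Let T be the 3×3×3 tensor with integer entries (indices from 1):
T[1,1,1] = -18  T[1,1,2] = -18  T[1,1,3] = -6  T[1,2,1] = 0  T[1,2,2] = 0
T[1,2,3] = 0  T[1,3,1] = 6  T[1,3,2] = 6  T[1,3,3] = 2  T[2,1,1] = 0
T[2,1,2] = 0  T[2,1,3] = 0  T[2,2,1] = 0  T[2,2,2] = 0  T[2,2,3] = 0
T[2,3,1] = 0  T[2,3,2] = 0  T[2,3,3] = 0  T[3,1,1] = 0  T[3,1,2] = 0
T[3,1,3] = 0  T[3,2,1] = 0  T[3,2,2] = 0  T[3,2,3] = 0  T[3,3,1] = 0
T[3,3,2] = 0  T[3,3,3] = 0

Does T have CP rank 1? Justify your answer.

Yes

If T = a ⊗ b ⊗ c then every fibre of T is a multiple of the corresponding factor, so read the factors off the fibres through the nonzero entry T[1,1,1] = -18.
The mode-1 fibre T[:,1,1] = [-18, 0, 0] gives a = (1, 0, 0) (primitive direction); the mode-2 fibre T[1,:,1] = [-18, 0, 6] gives b = (3, 0, -1); then c[k] = T[1,1,k] / (a[1]·b[1]) = [-18, -18, -6] / 3 = (-6, -6, -2).
Expanding (1, 0, 0) ⊗ (3, 0, -1) ⊗ (-6, -6, -2) reproduces all 27 entries of T, so T = (1, 0, 0) ⊗ (3, 0, -1) ⊗ (-6, -6, -2) and rank(T) ≤ 1.
Equivalently every frontal slice T[:,:,k] is c[k] times the rank-1 matrix (1, 0, 0) ⊗ (3, 0, -1). So T has rank 1 (it is nonzero).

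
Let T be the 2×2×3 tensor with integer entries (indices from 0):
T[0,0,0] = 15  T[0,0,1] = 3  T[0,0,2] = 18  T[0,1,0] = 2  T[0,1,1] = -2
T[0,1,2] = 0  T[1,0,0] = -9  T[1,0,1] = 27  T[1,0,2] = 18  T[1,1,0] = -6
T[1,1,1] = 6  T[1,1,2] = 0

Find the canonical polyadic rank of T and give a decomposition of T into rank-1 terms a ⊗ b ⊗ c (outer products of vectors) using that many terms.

Lower bound: in the mode-1 unfolding of T (rows indexed by i, columns by (j,k)) the 2×2 minor on rows i ∈ {0, 1}, columns (j,k) ∈ {(0,0), (0,1)} is det [[15, 3], [-9, 27]] = 432 ≠ 0, so that unfolding has rank ≥ 2 and hence rank(T) ≥ 2 (CP rank is at least every unfolding rank, though it can be larger).
Upper bound: with S_k = T[:,:,k], the two rank-1 terms a₁b₁ᵀ, a₂b₂ᵀ are the rank-1 members of the pencil x·S₀ + y·S₁.
det(x·S₀ + y·S₁) is −72·x² + 72·y² = (-72)·(x − y)(x + y), vanishing at (x:y) = (1:1) and (1:-1).
M₁ = S₀ + S₁ = [[18, 0], [18, 0]] = 18·[1, 1][1, 0]ᵀ and M₂ = S₀ − S₁ = [[12, 4], [-36, -12]] = 4·[1, -3][3, 1]ᵀ, so take a₁ = [1, 1], b₁ = [1, 0], a₂ = [1, -3], b₂ = [3, 1].
Each slice is an integer combination of E₁ = a₁b₁ᵀ and E₂ = a₂b₂ᵀ: S₀ = 9·E₁ + 2·E₂, S₁ = 9·E₁ − 2·E₂, S₂ = 18·E₁; reading off coefficients, c₁ = [9, 9, 18] and c₂ = [2, -2, 0].
Hence T = [1, 1] ⊗ [1, 0] ⊗ [9, 9, 18] + [1, -3] ⊗ [3, 1] ⊗ [2, -2, 0], so rank(T) ≤ 2.
These bounds meet, so rank(T) = 2.

rank(T) = 2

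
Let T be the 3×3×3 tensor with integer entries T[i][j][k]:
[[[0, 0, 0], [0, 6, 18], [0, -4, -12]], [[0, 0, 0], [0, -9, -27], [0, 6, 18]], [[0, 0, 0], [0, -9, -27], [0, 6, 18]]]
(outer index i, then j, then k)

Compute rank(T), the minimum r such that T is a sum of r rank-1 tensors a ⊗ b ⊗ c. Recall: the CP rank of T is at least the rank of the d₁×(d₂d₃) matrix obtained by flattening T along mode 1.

1

Lower bound: T ≠ 0 (e.g. T[0,1,1] = 6), so rank(T) ≥ 1.
Upper bound: if T = a ⊗ b ⊗ c then every fibre of T is a multiple of the corresponding factor, so read the factors off the fibres through the nonzero entry T[0,1,1] = 6.
The mode-1 fibre T[:,1,1] = [6, -9, -9] gives a = [2, -3, -3] (primitive direction); the mode-2 fibre T[0,:,1] = [0, 6, -4] gives b = [0, 3, -2]; then c[k] = T[0,1,k] / (a[0]·b[1]) = [0, 6, 18] / 6 = [0, 1, 3].
Expanding [2, -3, -3] ⊗ [0, 3, -2] ⊗ [0, 1, 3] reproduces all 27 entries of T, so T = [2, -3, -3] ⊗ [0, 3, -2] ⊗ [0, 1, 3] and rank(T) ≤ 1.
These bounds meet, so rank(T) = 1.
Check entry T[2,1,0] = 0: (-3)·(3)·(0) = 0.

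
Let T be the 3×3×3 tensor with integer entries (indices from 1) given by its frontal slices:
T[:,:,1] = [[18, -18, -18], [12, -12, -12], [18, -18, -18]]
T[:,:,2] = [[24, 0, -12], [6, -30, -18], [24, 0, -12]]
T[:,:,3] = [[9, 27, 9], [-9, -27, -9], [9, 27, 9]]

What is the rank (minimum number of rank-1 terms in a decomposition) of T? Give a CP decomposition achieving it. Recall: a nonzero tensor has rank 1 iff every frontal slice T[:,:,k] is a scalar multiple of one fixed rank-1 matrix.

rank(T) = 2

Lower bound: the mode-1 unfolding of T (rows indexed by i, columns by (j,k) = (1,1), (1,2), (1,3), (2,1), (2,2), (2,3), (3,1), (3,2), (3,3)) is [[18, 24, 9, -18, 0, 27, -18, -12, 9], [12, 6, -9, -12, -30, -27, -12, -18, -9], [18, 24, 9, -18, 0, 27, -18, -12, 9]].
There the 2×2 minor on rows i ∈ {1, 2}, columns (j,k) ∈ {(1,1), (1,2)} is det [[18, 24], [12, 6]] = -180 ≠ 0, so this unfolding has rank ≥ 2; CP rank is at least every unfolding rank, so rank(T) ≥ 2. (Unfolding ranks only ever bound the CP rank from below — rank(T) can be strictly larger than all of them — so the matching upper bound has to come from an explicit 2-term decomposition.)
Upper bound — finding two terms. Write S_k = T[:,:,k] for the frontal slices: S₁ = [[18, -18, -18], [12, -12, -12], [18, -18, -18]], S₂ = [[24, 0, -12], [6, -30, -18], [24, 0, -12]], S₃ = [[9, 27, 9], [-9, -27, -9], [9, 27, 9]].
If T = a₁ ⊗ b₁ ⊗ c₁ + a₂ ⊗ b₂ ⊗ c₂ then each S_k = c₁[k]·a₁b₁ᵀ + c₂[k]·a₂b₂ᵀ. S₁ and S₂ are linearly independent, so a₁b₁ᵀ and a₂b₂ᵀ must span the same plane of matrices: they are the rank-1 matrices of the form x·S₁ + y·S₂.
The 2×2 minor of x·S₁ + y·S₂ on rows {1,2}, columns {1,2} is −720·xy − 720·y² = (-720)·(y)(x + y), vanishing at (x:y) = (1:0) and (1:-1).
M₁ = S₁ = [[18, -18, -18], [12, -12, -12], [18, -18, -18]] = 6·(3, 2, 3)(1, -1, -1)ᵀ and M₂ = S₁ − S₂ = [[-6, -18, -6], [6, 18, 6], [-6, -18, -6]] = (-6)·(1, -1, 1)(1, 3, 1)ᵀ, so take a₁ = (3, 2, 3), b₁ = (1, -1, -1), a₂ = (1, -1, 1), b₂ = (1, 3, 1).
Each slice is an integer combination of E₁ = a₁b₁ᵀ and E₂ = a₂b₂ᵀ: S₁ = 6·E₁, S₂ = 6·E₁ + 6·E₂, S₃ = 9·E₂; reading off coefficients, c₁ = (6, 6, 0) and c₂ = (0, 6, 9).
Hence T = (3, 2, 3) ⊗ (1, -1, -1) ⊗ (6, 6, 0) + (1, -1, 1) ⊗ (1, 3, 1) ⊗ (0, 6, 9), so rank(T) ≤ 2.
These bounds meet, so rank(T) = 2.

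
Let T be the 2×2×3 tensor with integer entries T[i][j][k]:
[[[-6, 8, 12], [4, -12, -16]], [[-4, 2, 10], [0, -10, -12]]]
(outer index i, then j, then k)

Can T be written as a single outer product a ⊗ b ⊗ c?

No

The mode-3 unfolding of T (rows indexed by k, columns by (i,j) = (0,0), (0,1), (1,0), (1,1)) is [[-6, 4, -4, 0], [8, -12, 2, -10], [12, -16, 10, -12]].
There the 3×3 minor on rows k ∈ {0, 1, 2}, columns (i,j) ∈ {(0,0), (0,1), (1,0)} is det [[-6, 4, -4], [8, -12, 2], [12, -16, 10]] = 240 ≠ 0, so this unfolding has rank ≥ 3; CP rank is at least every unfolding rank, so rank(T) ≥ 3.
In particular rank(T) ≥ 3 > 1, so T is not rank-1.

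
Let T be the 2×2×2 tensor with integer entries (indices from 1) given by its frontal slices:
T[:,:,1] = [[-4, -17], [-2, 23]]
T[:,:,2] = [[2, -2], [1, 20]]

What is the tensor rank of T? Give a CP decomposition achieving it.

Lower bound: in the mode-3 unfolding of T (rows indexed by k, columns by (i,j)) the 2×2 minor on rows k ∈ {1, 2}, columns (i,j) ∈ {(1,1), (1,2)} is det [[-4, -17], [2, -2]] = 42 ≠ 0, so that unfolding has rank ≥ 2 and hence rank(T) ≥ 2 (CP rank is at least every unfolding rank, though it can be larger).
Upper bound: with S_k = T[:,:,k], the two rank-1 terms a₁b₁ᵀ, a₂b₂ᵀ are the rank-1 members of the pencil x·S₁ + y·S₂.
det(x·S₁ + y·S₂) is −126·x² − 21·xy + 42·y² = (-21)·(3·x + 2·y)(2·x − y), vanishing at (x:y) = (2:-3) and (1:2).
M₁ = 2·S₁ − 3·S₂ = [[-14, -28], [-7, -14]] = (-7)·[2, 1][1, 2]ᵀ and M₂ = S₁ + 2·S₂ = [[0, -21], [0, 63]] = (-21)·[1, -3][0, 1]ᵀ, so take a₁ = [2, 1], b₁ = [1, 2], a₂ = [1, -3], b₂ = [0, 1].
Each slice is an integer combination of E₁ = a₁b₁ᵀ and E₂ = a₂b₂ᵀ: S₁ = −2·E₁ − 9·E₂, S₂ = E₁ − 6·E₂; reading off coefficients, c₁ = [-2, 1] and c₂ = [-9, -6].
Hence T = [2, 1] ⊗ [1, 2] ⊗ [-2, 1] + [1, -3] ⊗ [0, 1] ⊗ [-9, -6], so rank(T) ≤ 2.
These bounds meet, so rank(T) = 2.

rank(T) = 2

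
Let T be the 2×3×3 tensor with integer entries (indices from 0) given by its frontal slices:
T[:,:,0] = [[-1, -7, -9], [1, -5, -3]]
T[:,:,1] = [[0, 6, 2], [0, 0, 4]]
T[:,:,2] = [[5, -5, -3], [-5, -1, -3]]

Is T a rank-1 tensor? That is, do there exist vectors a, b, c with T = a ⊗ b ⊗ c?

No

The mode-3 unfolding of T (rows indexed by k, columns by (i,j) = (0,0), (0,1), (0,2), (1,0), (1,1), (1,2)) is [[-1, -7, -9, 1, -5, -3], [0, 6, 2, 0, 0, 4], [5, -5, -3, -5, -1, -3]].
There the 3×3 minor on rows k ∈ {0, 1, 2}, columns (i,j) ∈ {(0,0), (0,1), (0,2)} is det [[-1, -7, -9], [0, 6, 2], [5, -5, -3]] = 208 ≠ 0, so this unfolding has rank ≥ 3; CP rank is at least every unfolding rank, so rank(T) ≥ 3.
In particular rank(T) ≥ 3 > 1, so T is not rank-1.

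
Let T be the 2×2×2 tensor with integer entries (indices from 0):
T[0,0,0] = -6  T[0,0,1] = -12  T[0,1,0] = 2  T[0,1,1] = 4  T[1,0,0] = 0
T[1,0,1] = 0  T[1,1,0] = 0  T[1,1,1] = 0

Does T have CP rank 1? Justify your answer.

If T = a ⊗ b ⊗ c then every fibre of T is a multiple of the corresponding factor, so read the factors off the fibres through the nonzero entry T[0,0,0] = -6.
The mode-1 fibre T[:,0,0] = [-6, 0] gives a = (1, 0) (primitive direction); the mode-2 fibre T[0,:,0] = [-6, 2] gives b = (3, -1); then c[k] = T[0,0,k] / (a[0]·b[0]) = [-6, -12] / 3 = (-2, -4).
Expanding (1, 0) ⊗ (3, -1) ⊗ (-2, -4) reproduces all 8 entries of T, so T = (1, 0) ⊗ (3, -1) ⊗ (-2, -4) and rank(T) ≤ 1.
Equivalently every frontal slice T[:,:,k] is c[k] times the rank-1 matrix (1, 0) ⊗ (3, -1). So T has rank 1 (it is nonzero).

Yes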